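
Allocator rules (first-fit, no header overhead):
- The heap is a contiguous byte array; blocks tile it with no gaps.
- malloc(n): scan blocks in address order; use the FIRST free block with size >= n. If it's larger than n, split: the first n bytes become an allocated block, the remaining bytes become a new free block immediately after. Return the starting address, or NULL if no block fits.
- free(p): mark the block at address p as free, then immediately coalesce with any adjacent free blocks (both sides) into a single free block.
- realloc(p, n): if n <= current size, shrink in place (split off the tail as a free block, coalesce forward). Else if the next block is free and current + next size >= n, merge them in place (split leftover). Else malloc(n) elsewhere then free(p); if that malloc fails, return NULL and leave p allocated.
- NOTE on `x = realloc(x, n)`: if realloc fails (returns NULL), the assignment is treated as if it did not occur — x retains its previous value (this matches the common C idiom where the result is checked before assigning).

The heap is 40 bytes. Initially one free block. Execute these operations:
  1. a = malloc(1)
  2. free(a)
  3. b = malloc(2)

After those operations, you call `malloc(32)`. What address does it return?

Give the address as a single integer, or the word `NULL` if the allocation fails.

Op 1: a = malloc(1) -> a = 0; heap: [0-0 ALLOC][1-39 FREE]
Op 2: free(a) -> (freed a); heap: [0-39 FREE]
Op 3: b = malloc(2) -> b = 0; heap: [0-1 ALLOC][2-39 FREE]
malloc(32): first-fit scan over [0-1 ALLOC][2-39 FREE] -> 2

Answer: 2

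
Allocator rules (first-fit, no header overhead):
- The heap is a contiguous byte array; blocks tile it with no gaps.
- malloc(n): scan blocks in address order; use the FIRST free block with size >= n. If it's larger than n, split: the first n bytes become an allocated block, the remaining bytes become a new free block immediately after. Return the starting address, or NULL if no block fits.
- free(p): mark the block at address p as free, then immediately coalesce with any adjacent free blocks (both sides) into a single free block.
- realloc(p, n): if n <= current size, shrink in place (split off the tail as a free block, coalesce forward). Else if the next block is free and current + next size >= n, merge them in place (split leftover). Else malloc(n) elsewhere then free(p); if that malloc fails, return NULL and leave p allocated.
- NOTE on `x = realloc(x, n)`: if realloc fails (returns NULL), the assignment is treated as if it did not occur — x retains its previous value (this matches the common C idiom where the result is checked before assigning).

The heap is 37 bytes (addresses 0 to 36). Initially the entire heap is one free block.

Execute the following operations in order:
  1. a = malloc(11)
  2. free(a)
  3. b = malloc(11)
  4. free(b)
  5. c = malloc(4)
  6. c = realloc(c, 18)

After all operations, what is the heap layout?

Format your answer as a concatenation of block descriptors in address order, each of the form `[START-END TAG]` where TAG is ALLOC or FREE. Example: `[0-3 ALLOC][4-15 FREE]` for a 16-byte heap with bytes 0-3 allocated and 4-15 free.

Answer: [0-17 ALLOC][18-36 FREE]

Derivation:
Op 1: a = malloc(11) -> a = 0; heap: [0-10 ALLOC][11-36 FREE]
Op 2: free(a) -> (freed a); heap: [0-36 FREE]
Op 3: b = malloc(11) -> b = 0; heap: [0-10 ALLOC][11-36 FREE]
Op 4: free(b) -> (freed b); heap: [0-36 FREE]
Op 5: c = malloc(4) -> c = 0; heap: [0-3 ALLOC][4-36 FREE]
Op 6: c = realloc(c, 18) -> c = 0; heap: [0-17 ALLOC][18-36 FREE]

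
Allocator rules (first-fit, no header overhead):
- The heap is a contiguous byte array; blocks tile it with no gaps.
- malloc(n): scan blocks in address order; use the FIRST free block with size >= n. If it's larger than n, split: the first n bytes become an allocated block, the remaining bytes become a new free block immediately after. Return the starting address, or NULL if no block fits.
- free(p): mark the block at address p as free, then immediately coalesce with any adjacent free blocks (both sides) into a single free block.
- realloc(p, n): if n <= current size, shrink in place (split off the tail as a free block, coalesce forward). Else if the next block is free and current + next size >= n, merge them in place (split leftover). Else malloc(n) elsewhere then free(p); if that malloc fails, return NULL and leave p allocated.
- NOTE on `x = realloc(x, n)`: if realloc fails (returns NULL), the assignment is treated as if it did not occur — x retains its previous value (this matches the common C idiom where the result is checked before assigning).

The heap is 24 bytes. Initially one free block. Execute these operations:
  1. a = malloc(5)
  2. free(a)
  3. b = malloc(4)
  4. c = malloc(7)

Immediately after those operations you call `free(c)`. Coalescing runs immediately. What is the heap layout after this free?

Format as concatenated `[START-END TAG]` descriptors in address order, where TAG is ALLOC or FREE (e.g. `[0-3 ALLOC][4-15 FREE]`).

Op 1: a = malloc(5) -> a = 0; heap: [0-4 ALLOC][5-23 FREE]
Op 2: free(a) -> (freed a); heap: [0-23 FREE]
Op 3: b = malloc(4) -> b = 0; heap: [0-3 ALLOC][4-23 FREE]
Op 4: c = malloc(7) -> c = 4; heap: [0-3 ALLOC][4-10 ALLOC][11-23 FREE]
free(c): c = 4 -> block [4-10 ALLOC]; mark free, coalesce with adjacent free neighbors -> [0-3 ALLOC][4-23 FREE]

Answer: [0-3 ALLOC][4-23 FREE]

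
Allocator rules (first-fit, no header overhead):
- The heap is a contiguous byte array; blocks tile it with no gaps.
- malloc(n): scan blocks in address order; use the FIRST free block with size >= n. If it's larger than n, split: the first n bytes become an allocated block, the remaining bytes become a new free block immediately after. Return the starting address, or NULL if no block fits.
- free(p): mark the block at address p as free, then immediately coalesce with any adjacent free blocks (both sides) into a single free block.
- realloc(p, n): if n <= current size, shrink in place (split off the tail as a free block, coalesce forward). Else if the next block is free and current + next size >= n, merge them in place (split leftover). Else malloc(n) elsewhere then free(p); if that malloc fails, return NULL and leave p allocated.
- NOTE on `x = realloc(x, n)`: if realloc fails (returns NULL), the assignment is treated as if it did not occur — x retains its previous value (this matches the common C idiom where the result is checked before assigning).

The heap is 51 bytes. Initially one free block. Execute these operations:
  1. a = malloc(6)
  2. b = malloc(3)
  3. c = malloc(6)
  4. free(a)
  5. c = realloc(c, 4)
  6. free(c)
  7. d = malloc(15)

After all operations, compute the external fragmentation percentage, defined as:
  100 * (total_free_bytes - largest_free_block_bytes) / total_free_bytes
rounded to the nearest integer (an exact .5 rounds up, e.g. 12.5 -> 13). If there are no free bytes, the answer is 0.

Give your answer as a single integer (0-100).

Answer: 18

Derivation:
Op 1: a = malloc(6) -> a = 0; heap: [0-5 ALLOC][6-50 FREE]
Op 2: b = malloc(3) -> b = 6; heap: [0-5 ALLOC][6-8 ALLOC][9-50 FREE]
Op 3: c = malloc(6) -> c = 9; heap: [0-5 ALLOC][6-8 ALLOC][9-14 ALLOC][15-50 FREE]
Op 4: free(a) -> (freed a); heap: [0-5 FREE][6-8 ALLOC][9-14 ALLOC][15-50 FREE]
Op 5: c = realloc(c, 4) -> c = 9; heap: [0-5 FREE][6-8 ALLOC][9-12 ALLOC][13-50 FREE]
Op 6: free(c) -> (freed c); heap: [0-5 FREE][6-8 ALLOC][9-50 FREE]
Op 7: d = malloc(15) -> d = 9; heap: [0-5 FREE][6-8 ALLOC][9-23 ALLOC][24-50 FREE]
Free blocks: [6 27] total_free=33 largest=27 -> 100*(33-27)/33 = 600/33 ≈ 18.182 -> rounds to 18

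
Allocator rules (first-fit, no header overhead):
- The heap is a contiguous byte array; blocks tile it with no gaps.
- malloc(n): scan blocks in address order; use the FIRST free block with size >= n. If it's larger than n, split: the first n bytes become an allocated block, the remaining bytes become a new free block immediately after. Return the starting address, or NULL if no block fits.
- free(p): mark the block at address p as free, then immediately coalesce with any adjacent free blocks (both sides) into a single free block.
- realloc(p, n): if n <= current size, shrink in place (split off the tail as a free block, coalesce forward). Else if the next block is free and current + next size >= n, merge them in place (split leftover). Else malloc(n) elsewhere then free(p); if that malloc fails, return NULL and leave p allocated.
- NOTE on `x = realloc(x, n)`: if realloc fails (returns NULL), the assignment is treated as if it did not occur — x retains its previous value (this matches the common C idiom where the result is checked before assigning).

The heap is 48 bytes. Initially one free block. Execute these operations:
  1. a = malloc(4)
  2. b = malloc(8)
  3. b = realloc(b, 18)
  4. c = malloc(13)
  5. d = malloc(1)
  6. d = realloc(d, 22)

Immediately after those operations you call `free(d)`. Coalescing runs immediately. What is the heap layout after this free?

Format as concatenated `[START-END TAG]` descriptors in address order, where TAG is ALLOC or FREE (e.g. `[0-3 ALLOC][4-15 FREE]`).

Answer: [0-3 ALLOC][4-21 ALLOC][22-34 ALLOC][35-47 FREE]

Derivation:
Op 1: a = malloc(4) -> a = 0; heap: [0-3 ALLOC][4-47 FREE]
Op 2: b = malloc(8) -> b = 4; heap: [0-3 ALLOC][4-11 ALLOC][12-47 FREE]
Op 3: b = realloc(b, 18) -> b = 4; heap: [0-3 ALLOC][4-21 ALLOC][22-47 FREE]
Op 4: c = malloc(13) -> c = 22; heap: [0-3 ALLOC][4-21 ALLOC][22-34 ALLOC][35-47 FREE]
Op 5: d = malloc(1) -> d = 35; heap: [0-3 ALLOC][4-21 ALLOC][22-34 ALLOC][35-35 ALLOC][36-47 FREE]
Op 6: d = realloc(d, 22) -> NULL (d unchanged); heap: [0-3 ALLOC][4-21 ALLOC][22-34 ALLOC][35-35 ALLOC][36-47 FREE]
free(d): d = 35 -> block [35-35 ALLOC]; mark free, coalesce with adjacent free neighbors -> [0-3 ALLOC][4-21 ALLOC][22-34 ALLOC][35-47 FREE]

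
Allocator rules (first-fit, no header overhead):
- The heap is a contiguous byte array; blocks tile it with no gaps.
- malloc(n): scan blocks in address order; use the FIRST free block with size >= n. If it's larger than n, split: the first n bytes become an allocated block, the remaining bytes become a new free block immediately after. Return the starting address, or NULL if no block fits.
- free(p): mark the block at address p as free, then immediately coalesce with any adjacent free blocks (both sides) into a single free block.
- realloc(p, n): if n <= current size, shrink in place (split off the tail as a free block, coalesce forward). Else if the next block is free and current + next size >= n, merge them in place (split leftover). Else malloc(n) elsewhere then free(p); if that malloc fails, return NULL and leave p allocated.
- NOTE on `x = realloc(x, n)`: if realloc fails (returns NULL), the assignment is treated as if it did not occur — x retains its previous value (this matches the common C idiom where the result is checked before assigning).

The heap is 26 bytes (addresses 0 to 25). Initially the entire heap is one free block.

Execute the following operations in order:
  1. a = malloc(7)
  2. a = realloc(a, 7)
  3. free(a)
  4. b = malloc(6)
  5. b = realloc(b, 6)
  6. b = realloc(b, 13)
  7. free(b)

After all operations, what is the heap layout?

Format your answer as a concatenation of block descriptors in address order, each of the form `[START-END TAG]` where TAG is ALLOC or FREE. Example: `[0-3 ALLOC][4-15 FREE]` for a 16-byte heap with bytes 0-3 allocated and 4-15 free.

Answer: [0-25 FREE]

Derivation:
Op 1: a = malloc(7) -> a = 0; heap: [0-6 ALLOC][7-25 FREE]
Op 2: a = realloc(a, 7) -> a = 0; heap: [0-6 ALLOC][7-25 FREE]
Op 3: free(a) -> (freed a); heap: [0-25 FREE]
Op 4: b = malloc(6) -> b = 0; heap: [0-5 ALLOC][6-25 FREE]
Op 5: b = realloc(b, 6) -> b = 0; heap: [0-5 ALLOC][6-25 FREE]
Op 6: b = realloc(b, 13) -> b = 0; heap: [0-12 ALLOC][13-25 FREE]
Op 7: free(b) -> (freed b); heap: [0-25 FREE]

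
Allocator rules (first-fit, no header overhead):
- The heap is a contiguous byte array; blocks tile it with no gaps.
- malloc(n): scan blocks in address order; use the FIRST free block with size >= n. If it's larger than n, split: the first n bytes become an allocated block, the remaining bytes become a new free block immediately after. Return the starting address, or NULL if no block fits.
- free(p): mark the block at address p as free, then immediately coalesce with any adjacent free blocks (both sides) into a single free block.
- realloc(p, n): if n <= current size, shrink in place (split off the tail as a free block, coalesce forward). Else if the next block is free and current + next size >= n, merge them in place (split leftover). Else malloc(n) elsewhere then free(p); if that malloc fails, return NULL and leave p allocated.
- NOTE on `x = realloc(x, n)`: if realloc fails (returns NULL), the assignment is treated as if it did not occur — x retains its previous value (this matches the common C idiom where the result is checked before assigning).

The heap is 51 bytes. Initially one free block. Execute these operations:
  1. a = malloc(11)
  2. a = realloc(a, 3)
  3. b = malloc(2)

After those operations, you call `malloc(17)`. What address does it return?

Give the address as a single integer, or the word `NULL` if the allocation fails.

Answer: 5

Derivation:
Op 1: a = malloc(11) -> a = 0; heap: [0-10 ALLOC][11-50 FREE]
Op 2: a = realloc(a, 3) -> a = 0; heap: [0-2 ALLOC][3-50 FREE]
Op 3: b = malloc(2) -> b = 3; heap: [0-2 ALLOC][3-4 ALLOC][5-50 FREE]
malloc(17): first-fit scan over [0-2 ALLOC][3-4 ALLOC][5-50 FREE] -> 5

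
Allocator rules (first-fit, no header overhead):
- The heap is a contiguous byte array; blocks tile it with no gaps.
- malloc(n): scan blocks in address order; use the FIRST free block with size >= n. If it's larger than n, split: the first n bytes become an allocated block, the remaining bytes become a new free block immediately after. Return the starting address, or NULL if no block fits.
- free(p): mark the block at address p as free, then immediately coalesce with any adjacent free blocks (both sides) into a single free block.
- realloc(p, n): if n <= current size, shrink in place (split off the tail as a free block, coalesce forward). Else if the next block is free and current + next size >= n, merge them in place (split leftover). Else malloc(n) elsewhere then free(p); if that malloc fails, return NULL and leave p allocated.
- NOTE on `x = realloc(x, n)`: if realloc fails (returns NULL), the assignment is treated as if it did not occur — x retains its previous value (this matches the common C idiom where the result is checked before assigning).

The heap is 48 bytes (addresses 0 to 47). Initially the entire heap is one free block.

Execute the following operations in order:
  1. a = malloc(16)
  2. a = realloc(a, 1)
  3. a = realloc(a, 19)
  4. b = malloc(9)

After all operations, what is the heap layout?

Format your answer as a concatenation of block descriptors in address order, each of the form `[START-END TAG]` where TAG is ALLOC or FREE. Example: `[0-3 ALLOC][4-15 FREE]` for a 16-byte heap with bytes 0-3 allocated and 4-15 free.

Answer: [0-18 ALLOC][19-27 ALLOC][28-47 FREE]

Derivation:
Op 1: a = malloc(16) -> a = 0; heap: [0-15 ALLOC][16-47 FREE]
Op 2: a = realloc(a, 1) -> a = 0; heap: [0-0 ALLOC][1-47 FREE]
Op 3: a = realloc(a, 19) -> a = 0; heap: [0-18 ALLOC][19-47 FREE]
Op 4: b = malloc(9) -> b = 19; heap: [0-18 ALLOC][19-27 ALLOC][28-47 FREE]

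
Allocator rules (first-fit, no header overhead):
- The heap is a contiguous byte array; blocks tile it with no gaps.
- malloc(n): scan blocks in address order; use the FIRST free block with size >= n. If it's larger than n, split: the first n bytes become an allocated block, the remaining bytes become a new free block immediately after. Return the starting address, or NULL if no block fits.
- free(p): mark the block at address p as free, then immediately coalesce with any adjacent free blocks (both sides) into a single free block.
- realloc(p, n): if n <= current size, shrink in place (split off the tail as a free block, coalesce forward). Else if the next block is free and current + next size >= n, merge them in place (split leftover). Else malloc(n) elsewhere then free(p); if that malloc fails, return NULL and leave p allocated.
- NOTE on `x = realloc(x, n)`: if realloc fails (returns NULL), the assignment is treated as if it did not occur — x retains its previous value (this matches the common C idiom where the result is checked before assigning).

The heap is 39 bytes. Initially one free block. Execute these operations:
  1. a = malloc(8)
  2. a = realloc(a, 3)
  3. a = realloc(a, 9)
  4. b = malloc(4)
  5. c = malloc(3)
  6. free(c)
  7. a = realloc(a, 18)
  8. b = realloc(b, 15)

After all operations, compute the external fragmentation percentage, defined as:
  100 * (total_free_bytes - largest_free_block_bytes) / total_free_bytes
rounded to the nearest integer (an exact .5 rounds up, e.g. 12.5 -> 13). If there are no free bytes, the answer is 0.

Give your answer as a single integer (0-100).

Op 1: a = malloc(8) -> a = 0; heap: [0-7 ALLOC][8-38 FREE]
Op 2: a = realloc(a, 3) -> a = 0; heap: [0-2 ALLOC][3-38 FREE]
Op 3: a = realloc(a, 9) -> a = 0; heap: [0-8 ALLOC][9-38 FREE]
Op 4: b = malloc(4) -> b = 9; heap: [0-8 ALLOC][9-12 ALLOC][13-38 FREE]
Op 5: c = malloc(3) -> c = 13; heap: [0-8 ALLOC][9-12 ALLOC][13-15 ALLOC][16-38 FREE]
Op 6: free(c) -> (freed c); heap: [0-8 ALLOC][9-12 ALLOC][13-38 FREE]
Op 7: a = realloc(a, 18) -> a = 13; heap: [0-8 FREE][9-12 ALLOC][13-30 ALLOC][31-38 FREE]
Op 8: b = realloc(b, 15) -> NULL (b unchanged); heap: [0-8 FREE][9-12 ALLOC][13-30 ALLOC][31-38 FREE]
Free blocks: [9 8] total_free=17 largest=9 -> 100*(17-9)/17 = 800/17 ≈ 47.059 -> rounds to 47

Answer: 47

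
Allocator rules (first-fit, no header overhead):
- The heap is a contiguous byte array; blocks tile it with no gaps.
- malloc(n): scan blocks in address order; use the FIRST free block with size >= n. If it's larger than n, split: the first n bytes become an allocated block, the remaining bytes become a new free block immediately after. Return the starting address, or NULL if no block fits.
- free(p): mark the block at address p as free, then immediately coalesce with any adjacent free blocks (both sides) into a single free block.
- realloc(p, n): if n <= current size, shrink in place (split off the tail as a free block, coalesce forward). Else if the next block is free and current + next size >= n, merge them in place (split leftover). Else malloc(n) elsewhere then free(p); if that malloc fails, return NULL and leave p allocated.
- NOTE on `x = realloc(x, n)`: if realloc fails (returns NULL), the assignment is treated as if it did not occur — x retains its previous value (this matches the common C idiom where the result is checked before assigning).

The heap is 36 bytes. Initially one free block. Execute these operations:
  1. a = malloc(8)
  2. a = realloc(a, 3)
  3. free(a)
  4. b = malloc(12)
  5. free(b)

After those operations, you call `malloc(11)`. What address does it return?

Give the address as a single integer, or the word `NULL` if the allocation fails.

Op 1: a = malloc(8) -> a = 0; heap: [0-7 ALLOC][8-35 FREE]
Op 2: a = realloc(a, 3) -> a = 0; heap: [0-2 ALLOC][3-35 FREE]
Op 3: free(a) -> (freed a); heap: [0-35 FREE]
Op 4: b = malloc(12) -> b = 0; heap: [0-11 ALLOC][12-35 FREE]
Op 5: free(b) -> (freed b); heap: [0-35 FREE]
malloc(11): first-fit scan over [0-35 FREE] -> 0

Answer: 0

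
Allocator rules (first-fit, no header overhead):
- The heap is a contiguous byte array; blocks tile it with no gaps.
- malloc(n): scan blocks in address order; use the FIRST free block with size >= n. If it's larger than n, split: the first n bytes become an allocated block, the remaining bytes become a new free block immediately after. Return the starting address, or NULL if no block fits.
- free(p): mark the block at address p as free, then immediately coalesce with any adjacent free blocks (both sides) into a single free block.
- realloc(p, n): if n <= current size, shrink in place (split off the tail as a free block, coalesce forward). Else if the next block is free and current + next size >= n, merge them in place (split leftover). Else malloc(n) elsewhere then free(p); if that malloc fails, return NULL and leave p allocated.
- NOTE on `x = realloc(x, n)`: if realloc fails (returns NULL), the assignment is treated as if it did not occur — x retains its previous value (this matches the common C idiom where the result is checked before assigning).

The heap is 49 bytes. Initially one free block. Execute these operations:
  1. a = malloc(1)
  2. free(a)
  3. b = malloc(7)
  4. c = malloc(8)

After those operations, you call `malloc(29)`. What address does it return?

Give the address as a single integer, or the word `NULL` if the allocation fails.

Op 1: a = malloc(1) -> a = 0; heap: [0-0 ALLOC][1-48 FREE]
Op 2: free(a) -> (freed a); heap: [0-48 FREE]
Op 3: b = malloc(7) -> b = 0; heap: [0-6 ALLOC][7-48 FREE]
Op 4: c = malloc(8) -> c = 7; heap: [0-6 ALLOC][7-14 ALLOC][15-48 FREE]
malloc(29): first-fit scan over [0-6 ALLOC][7-14 ALLOC][15-48 FREE] -> 15

Answer: 15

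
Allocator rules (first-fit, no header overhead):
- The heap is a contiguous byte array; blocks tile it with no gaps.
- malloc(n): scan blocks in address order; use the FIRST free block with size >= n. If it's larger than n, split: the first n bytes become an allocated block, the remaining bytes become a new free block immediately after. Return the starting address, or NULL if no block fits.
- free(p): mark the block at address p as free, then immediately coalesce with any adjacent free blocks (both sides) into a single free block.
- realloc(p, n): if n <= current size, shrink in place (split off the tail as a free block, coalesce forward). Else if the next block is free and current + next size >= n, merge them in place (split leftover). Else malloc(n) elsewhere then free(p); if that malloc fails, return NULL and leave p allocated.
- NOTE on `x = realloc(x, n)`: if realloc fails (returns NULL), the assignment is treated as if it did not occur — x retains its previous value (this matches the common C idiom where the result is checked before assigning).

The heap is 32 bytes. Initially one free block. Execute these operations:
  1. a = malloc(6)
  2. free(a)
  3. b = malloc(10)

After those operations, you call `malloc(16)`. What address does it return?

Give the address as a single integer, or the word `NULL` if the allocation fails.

Answer: 10

Derivation:
Op 1: a = malloc(6) -> a = 0; heap: [0-5 ALLOC][6-31 FREE]
Op 2: free(a) -> (freed a); heap: [0-31 FREE]
Op 3: b = malloc(10) -> b = 0; heap: [0-9 ALLOC][10-31 FREE]
malloc(16): first-fit scan over [0-9 ALLOC][10-31 FREE] -> 10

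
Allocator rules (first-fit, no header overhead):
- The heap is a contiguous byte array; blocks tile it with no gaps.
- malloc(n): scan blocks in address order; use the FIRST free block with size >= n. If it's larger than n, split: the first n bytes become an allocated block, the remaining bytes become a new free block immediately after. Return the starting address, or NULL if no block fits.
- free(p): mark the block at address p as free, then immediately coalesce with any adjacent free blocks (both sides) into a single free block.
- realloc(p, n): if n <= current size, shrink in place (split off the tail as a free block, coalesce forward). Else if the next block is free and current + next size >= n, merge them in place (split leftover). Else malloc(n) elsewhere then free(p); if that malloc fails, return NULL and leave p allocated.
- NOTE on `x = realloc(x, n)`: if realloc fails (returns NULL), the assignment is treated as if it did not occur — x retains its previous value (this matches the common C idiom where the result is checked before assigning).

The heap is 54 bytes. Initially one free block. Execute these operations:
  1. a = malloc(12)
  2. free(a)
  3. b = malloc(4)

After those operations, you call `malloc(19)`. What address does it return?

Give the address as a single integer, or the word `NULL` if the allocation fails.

Op 1: a = malloc(12) -> a = 0; heap: [0-11 ALLOC][12-53 FREE]
Op 2: free(a) -> (freed a); heap: [0-53 FREE]
Op 3: b = malloc(4) -> b = 0; heap: [0-3 ALLOC][4-53 FREE]
malloc(19): first-fit scan over [0-3 ALLOC][4-53 FREE] -> 4

Answer: 4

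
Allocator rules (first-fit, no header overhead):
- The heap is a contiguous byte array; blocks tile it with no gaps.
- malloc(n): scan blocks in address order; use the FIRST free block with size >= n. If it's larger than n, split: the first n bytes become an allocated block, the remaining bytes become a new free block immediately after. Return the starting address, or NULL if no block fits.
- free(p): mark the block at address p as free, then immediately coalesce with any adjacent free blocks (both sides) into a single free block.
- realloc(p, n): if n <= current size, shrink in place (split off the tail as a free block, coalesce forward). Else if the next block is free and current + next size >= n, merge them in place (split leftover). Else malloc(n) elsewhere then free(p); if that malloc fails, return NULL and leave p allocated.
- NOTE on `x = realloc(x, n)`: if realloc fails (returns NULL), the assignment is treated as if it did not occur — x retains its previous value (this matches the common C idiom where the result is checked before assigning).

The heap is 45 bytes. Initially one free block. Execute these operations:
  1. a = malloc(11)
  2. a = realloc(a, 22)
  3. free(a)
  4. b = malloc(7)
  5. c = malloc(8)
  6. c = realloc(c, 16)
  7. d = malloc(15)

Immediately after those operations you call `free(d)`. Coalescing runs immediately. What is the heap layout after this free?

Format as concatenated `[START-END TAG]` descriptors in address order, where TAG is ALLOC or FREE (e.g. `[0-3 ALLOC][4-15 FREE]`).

Answer: [0-6 ALLOC][7-22 ALLOC][23-44 FREE]

Derivation:
Op 1: a = malloc(11) -> a = 0; heap: [0-10 ALLOC][11-44 FREE]
Op 2: a = realloc(a, 22) -> a = 0; heap: [0-21 ALLOC][22-44 FREE]
Op 3: free(a) -> (freed a); heap: [0-44 FREE]
Op 4: b = malloc(7) -> b = 0; heap: [0-6 ALLOC][7-44 FREE]
Op 5: c = malloc(8) -> c = 7; heap: [0-6 ALLOC][7-14 ALLOC][15-44 FREE]
Op 6: c = realloc(c, 16) -> c = 7; heap: [0-6 ALLOC][7-22 ALLOC][23-44 FREE]
Op 7: d = malloc(15) -> d = 23; heap: [0-6 ALLOC][7-22 ALLOC][23-37 ALLOC][38-44 FREE]
free(d): d = 23 -> block [23-37 ALLOC]; mark free, coalesce with adjacent free neighbors -> [0-6 ALLOC][7-22 ALLOC][23-44 FREE]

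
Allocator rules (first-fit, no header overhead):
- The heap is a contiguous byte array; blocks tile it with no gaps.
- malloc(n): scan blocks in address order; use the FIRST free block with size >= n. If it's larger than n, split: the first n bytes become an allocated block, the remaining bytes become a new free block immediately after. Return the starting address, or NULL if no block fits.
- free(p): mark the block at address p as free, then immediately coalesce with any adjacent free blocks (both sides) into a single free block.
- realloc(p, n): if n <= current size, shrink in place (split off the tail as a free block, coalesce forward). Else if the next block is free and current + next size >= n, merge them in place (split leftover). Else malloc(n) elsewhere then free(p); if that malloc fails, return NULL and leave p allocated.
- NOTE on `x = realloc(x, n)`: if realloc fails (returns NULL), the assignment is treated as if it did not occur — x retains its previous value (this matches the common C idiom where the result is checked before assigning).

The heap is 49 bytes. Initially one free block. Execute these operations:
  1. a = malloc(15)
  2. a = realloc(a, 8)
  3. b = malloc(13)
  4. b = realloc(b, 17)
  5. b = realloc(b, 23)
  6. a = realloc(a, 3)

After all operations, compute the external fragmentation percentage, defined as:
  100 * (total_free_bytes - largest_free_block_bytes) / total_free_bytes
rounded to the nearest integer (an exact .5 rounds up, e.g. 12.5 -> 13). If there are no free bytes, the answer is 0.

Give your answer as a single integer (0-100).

Op 1: a = malloc(15) -> a = 0; heap: [0-14 ALLOC][15-48 FREE]
Op 2: a = realloc(a, 8) -> a = 0; heap: [0-7 ALLOC][8-48 FREE]
Op 3: b = malloc(13) -> b = 8; heap: [0-7 ALLOC][8-20 ALLOC][21-48 FREE]
Op 4: b = realloc(b, 17) -> b = 8; heap: [0-7 ALLOC][8-24 ALLOC][25-48 FREE]
Op 5: b = realloc(b, 23) -> b = 8; heap: [0-7 ALLOC][8-30 ALLOC][31-48 FREE]
Op 6: a = realloc(a, 3) -> a = 0; heap: [0-2 ALLOC][3-7 FREE][8-30 ALLOC][31-48 FREE]
Free blocks: [5 18] total_free=23 largest=18 -> 100*(23-18)/23 = 500/23 ≈ 21.739 -> rounds to 22

Answer: 22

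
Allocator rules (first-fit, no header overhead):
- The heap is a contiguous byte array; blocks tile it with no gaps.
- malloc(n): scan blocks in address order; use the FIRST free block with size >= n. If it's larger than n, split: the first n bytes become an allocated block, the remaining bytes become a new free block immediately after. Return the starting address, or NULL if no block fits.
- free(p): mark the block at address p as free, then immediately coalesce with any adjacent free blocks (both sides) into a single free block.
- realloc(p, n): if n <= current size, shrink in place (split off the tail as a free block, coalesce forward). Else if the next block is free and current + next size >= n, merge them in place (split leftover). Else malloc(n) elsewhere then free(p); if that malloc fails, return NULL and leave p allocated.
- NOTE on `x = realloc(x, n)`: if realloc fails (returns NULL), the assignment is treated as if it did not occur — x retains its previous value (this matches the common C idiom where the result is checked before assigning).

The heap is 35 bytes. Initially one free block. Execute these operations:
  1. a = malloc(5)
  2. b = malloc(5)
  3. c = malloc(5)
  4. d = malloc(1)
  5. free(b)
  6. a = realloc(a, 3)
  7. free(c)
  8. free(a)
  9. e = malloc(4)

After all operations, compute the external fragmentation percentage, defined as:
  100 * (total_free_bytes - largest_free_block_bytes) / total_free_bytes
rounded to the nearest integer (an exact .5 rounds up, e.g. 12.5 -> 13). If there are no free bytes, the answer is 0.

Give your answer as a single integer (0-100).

Answer: 37

Derivation:
Op 1: a = malloc(5) -> a = 0; heap: [0-4 ALLOC][5-34 FREE]
Op 2: b = malloc(5) -> b = 5; heap: [0-4 ALLOC][5-9 ALLOC][10-34 FREE]
Op 3: c = malloc(5) -> c = 10; heap: [0-4 ALLOC][5-9 ALLOC][10-14 ALLOC][15-34 FREE]
Op 4: d = malloc(1) -> d = 15; heap: [0-4 ALLOC][5-9 ALLOC][10-14 ALLOC][15-15 ALLOC][16-34 FREE]
Op 5: free(b) -> (freed b); heap: [0-4 ALLOC][5-9 FREE][10-14 ALLOC][15-15 ALLOC][16-34 FREE]
Op 6: a = realloc(a, 3) -> a = 0; heap: [0-2 ALLOC][3-9 FREE][10-14 ALLOC][15-15 ALLOC][16-34 FREE]
Op 7: free(c) -> (freed c); heap: [0-2 ALLOC][3-14 FREE][15-15 ALLOC][16-34 FREE]
Op 8: free(a) -> (freed a); heap: [0-14 FREE][15-15 ALLOC][16-34 FREE]
Op 9: e = malloc(4) -> e = 0; heap: [0-3 ALLOC][4-14 FREE][15-15 ALLOC][16-34 FREE]
Free blocks: [11 19] total_free=30 largest=19 -> 100*(30-19)/30 = 1100/30 ≈ 36.667 -> rounds to 37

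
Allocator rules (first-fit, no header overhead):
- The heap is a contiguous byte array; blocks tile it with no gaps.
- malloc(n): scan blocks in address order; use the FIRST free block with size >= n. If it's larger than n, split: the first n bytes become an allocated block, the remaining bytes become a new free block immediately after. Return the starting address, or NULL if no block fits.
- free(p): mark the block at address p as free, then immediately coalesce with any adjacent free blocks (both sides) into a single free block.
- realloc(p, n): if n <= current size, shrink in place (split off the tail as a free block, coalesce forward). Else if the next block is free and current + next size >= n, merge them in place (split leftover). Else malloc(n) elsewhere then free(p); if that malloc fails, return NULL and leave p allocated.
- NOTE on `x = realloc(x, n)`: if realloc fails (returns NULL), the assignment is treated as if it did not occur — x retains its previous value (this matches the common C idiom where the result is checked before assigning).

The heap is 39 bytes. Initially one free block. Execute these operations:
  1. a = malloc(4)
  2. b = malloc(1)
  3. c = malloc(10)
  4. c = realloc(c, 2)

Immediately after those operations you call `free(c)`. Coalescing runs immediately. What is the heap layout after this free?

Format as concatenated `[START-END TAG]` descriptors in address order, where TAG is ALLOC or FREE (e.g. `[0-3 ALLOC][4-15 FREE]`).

Op 1: a = malloc(4) -> a = 0; heap: [0-3 ALLOC][4-38 FREE]
Op 2: b = malloc(1) -> b = 4; heap: [0-3 ALLOC][4-4 ALLOC][5-38 FREE]
Op 3: c = malloc(10) -> c = 5; heap: [0-3 ALLOC][4-4 ALLOC][5-14 ALLOC][15-38 FREE]
Op 4: c = realloc(c, 2) -> c = 5; heap: [0-3 ALLOC][4-4 ALLOC][5-6 ALLOC][7-38 FREE]
free(c): c = 5 -> block [5-6 ALLOC]; mark free, coalesce with adjacent free neighbors -> [0-3 ALLOC][4-4 ALLOC][5-38 FREE]

Answer: [0-3 ALLOC][4-4 ALLOC][5-38 FREE]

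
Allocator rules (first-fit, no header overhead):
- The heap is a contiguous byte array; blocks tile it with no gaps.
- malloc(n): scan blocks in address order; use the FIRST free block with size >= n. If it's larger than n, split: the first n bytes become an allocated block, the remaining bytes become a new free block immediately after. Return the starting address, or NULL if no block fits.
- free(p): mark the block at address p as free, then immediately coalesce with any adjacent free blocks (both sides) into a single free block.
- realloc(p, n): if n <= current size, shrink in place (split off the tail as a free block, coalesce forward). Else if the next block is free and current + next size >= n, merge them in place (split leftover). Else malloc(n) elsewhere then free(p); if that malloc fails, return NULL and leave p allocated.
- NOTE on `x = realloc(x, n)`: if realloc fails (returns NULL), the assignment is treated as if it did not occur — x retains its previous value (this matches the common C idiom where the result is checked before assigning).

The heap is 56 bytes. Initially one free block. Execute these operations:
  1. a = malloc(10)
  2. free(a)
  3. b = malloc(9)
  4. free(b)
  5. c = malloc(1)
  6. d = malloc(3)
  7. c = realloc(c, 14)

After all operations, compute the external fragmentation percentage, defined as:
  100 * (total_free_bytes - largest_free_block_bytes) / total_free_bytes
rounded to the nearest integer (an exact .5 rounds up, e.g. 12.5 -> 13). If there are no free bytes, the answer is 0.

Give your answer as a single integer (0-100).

Answer: 3

Derivation:
Op 1: a = malloc(10) -> a = 0; heap: [0-9 ALLOC][10-55 FREE]
Op 2: free(a) -> (freed a); heap: [0-55 FREE]
Op 3: b = malloc(9) -> b = 0; heap: [0-8 ALLOC][9-55 FREE]
Op 4: free(b) -> (freed b); heap: [0-55 FREE]
Op 5: c = malloc(1) -> c = 0; heap: [0-0 ALLOC][1-55 FREE]
Op 6: d = malloc(3) -> d = 1; heap: [0-0 ALLOC][1-3 ALLOC][4-55 FREE]
Op 7: c = realloc(c, 14) -> c = 4; heap: [0-0 FREE][1-3 ALLOC][4-17 ALLOC][18-55 FREE]
Free blocks: [1 38] total_free=39 largest=38 -> 100*(39-38)/39 = 100/39 ≈ 2.564 -> rounds to 3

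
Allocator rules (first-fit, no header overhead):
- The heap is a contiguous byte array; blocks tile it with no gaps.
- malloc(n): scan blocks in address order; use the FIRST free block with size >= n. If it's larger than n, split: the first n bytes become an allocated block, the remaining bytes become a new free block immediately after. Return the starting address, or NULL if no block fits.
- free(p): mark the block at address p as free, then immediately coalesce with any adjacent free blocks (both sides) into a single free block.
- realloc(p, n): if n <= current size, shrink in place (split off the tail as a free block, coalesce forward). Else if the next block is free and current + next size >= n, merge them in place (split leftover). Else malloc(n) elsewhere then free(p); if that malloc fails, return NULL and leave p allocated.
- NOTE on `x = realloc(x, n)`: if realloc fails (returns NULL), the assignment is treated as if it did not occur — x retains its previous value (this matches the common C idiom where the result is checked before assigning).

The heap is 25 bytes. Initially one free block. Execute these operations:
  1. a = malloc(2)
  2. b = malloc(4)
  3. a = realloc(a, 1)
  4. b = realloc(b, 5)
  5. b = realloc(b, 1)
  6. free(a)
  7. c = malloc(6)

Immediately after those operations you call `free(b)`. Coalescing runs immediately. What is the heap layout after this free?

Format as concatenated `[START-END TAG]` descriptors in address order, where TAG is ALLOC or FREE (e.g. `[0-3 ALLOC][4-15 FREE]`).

Op 1: a = malloc(2) -> a = 0; heap: [0-1 ALLOC][2-24 FREE]
Op 2: b = malloc(4) -> b = 2; heap: [0-1 ALLOC][2-5 ALLOC][6-24 FREE]
Op 3: a = realloc(a, 1) -> a = 0; heap: [0-0 ALLOC][1-1 FREE][2-5 ALLOC][6-24 FREE]
Op 4: b = realloc(b, 5) -> b = 2; heap: [0-0 ALLOC][1-1 FREE][2-6 ALLOC][7-24 FREE]
Op 5: b = realloc(b, 1) -> b = 2; heap: [0-0 ALLOC][1-1 FREE][2-2 ALLOC][3-24 FREE]
Op 6: free(a) -> (freed a); heap: [0-1 FREE][2-2 ALLOC][3-24 FREE]
Op 7: c = malloc(6) -> c = 3; heap: [0-1 FREE][2-2 ALLOC][3-8 ALLOC][9-24 FREE]
free(b): b = 2 -> block [2-2 ALLOC]; mark free, coalesce with adjacent free neighbors -> [0-2 FREE][3-8 ALLOC][9-24 FREE]

Answer: [0-2 FREE][3-8 ALLOC][9-24 FREE]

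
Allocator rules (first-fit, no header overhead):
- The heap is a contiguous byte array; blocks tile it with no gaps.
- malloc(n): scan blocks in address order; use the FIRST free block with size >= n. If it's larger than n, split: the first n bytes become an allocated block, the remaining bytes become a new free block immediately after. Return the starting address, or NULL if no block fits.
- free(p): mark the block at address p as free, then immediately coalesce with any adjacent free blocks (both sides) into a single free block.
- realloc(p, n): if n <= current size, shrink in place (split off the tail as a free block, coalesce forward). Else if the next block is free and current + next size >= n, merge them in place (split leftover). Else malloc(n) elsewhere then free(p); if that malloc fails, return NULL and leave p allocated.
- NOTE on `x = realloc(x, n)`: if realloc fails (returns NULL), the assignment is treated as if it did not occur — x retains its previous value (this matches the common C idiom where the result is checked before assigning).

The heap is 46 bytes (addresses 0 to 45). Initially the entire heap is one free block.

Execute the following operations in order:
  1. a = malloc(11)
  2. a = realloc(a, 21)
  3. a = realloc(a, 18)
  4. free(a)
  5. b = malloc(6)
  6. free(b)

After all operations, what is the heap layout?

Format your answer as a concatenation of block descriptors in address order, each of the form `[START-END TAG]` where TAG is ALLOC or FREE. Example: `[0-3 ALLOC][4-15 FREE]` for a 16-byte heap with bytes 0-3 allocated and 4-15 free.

Op 1: a = malloc(11) -> a = 0; heap: [0-10 ALLOC][11-45 FREE]
Op 2: a = realloc(a, 21) -> a = 0; heap: [0-20 ALLOC][21-45 FREE]
Op 3: a = realloc(a, 18) -> a = 0; heap: [0-17 ALLOC][18-45 FREE]
Op 4: free(a) -> (freed a); heap: [0-45 FREE]
Op 5: b = malloc(6) -> b = 0; heap: [0-5 ALLOC][6-45 FREE]
Op 6: free(b) -> (freed b); heap: [0-45 FREE]

Answer: [0-45 FREE]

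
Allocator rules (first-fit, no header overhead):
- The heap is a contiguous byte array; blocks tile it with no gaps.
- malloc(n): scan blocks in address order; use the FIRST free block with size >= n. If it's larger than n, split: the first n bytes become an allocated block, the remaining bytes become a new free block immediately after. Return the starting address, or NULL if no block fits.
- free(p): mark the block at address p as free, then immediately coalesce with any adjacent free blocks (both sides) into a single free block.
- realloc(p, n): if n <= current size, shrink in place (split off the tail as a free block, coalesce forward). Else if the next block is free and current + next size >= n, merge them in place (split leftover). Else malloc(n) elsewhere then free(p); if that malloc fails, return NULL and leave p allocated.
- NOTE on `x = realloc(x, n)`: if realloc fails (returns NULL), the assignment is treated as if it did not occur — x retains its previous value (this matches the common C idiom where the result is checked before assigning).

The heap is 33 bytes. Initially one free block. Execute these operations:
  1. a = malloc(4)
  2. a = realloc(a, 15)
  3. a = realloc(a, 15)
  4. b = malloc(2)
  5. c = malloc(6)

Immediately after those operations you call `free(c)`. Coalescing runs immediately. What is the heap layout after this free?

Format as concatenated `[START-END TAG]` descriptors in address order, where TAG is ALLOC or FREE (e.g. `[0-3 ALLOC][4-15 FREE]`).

Answer: [0-14 ALLOC][15-16 ALLOC][17-32 FREE]

Derivation:
Op 1: a = malloc(4) -> a = 0; heap: [0-3 ALLOC][4-32 FREE]
Op 2: a = realloc(a, 15) -> a = 0; heap: [0-14 ALLOC][15-32 FREE]
Op 3: a = realloc(a, 15) -> a = 0; heap: [0-14 ALLOC][15-32 FREE]
Op 4: b = malloc(2) -> b = 15; heap: [0-14 ALLOC][15-16 ALLOC][17-32 FREE]
Op 5: c = malloc(6) -> c = 17; heap: [0-14 ALLOC][15-16 ALLOC][17-22 ALLOC][23-32 FREE]
free(c): c = 17 -> block [17-22 ALLOC]; mark free, coalesce with adjacent free neighbors -> [0-14 ALLOC][15-16 ALLOC][17-32 FREE]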